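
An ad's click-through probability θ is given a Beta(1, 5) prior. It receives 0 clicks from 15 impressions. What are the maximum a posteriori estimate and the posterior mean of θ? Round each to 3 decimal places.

Posterior: Beta(1+0, 5+15) = Beta(1, 20).
Since α = 1 ≤ 1 and β > 1, the Beta density is monotone decreasing on [0,1]; the mode is at 0.
Mean = 1/(1+20) = 0.048.

θ_MAP = 0.000, E[θ|data] = 0.048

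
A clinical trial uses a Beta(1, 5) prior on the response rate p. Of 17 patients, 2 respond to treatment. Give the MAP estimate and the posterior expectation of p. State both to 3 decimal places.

MAP = 0.095, posterior mean = 0.130

Posterior: Beta(1+2, 5+15) = Beta(3, 20).
Mode = (3−1)/(3+20−2) = 2/21 = 0.095.
Mean = 3/(3+20) = 3/23 = 0.130.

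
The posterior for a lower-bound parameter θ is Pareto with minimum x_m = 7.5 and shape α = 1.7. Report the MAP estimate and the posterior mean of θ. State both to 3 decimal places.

The Pareto density is strictly decreasing on [x_m, ∞), so the mode is x_m = 7.500.
Mean = α·x_m/(α−1) = 1.7·7.5/0.7 = 18.214.

θ_MAP = 7.500, E[θ|data] = 18.214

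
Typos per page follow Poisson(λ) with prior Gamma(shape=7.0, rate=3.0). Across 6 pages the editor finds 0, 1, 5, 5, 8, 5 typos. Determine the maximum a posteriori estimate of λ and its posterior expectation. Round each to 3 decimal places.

Σ counts = 24. Posterior: Gamma(shape = 7.0+24 = 31.0, rate = 3.0+6 = 9.0).
Mode = (α−1)/β = 30.0/9.0 = 3.333.
Mean = α/β = 31.0/9.0 = 3.444.

MAP = 3.333; posterior mean = 3.444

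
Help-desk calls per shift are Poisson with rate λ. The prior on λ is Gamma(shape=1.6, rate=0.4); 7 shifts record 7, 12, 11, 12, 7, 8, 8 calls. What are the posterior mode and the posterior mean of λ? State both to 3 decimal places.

MAP = 8.865; posterior mean = 9.000

Σ counts = 65. Posterior: Gamma(shape = 1.6+65 = 66.6, rate = 0.4+7 = 7.4).
Mode = (α−1)/β = 65.6/7.4 = 8.865.
Mean = α/β = 66.6/7.4 = 9.000.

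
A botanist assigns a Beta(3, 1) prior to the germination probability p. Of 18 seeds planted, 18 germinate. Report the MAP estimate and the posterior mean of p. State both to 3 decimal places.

Posterior: Beta(3+18, 1+0) = Beta(21, 1).
Since β = 1 ≤ 1 and α > 1, the Beta density is monotone increasing on [0,1]; the mode is at 1.
Mean = 21/(21+1) = 0.955.

MAP: 1.000. Posterior mean: 0.955.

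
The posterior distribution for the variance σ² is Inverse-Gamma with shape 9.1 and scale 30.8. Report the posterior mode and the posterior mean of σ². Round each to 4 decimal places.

MAP = 3.0495; posterior mean = 3.8025

Mode = β/(α+1) = 30.8/10.1 = 3.0495.
Mean = β/(α−1) = 30.8/8.1 = 3.8025.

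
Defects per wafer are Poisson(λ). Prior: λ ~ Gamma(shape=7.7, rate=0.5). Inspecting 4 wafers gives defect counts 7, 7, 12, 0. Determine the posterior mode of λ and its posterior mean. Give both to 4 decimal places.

MAP: 7.2667. Posterior mean: 7.4889.

Σ counts = 26. Posterior: Gamma(shape = 7.7+26 = 33.7, rate = 0.5+4 = 4.5).
Mode = (α−1)/β = 32.7/4.5 = 7.2667.
Mean = α/β = 33.7/4.5 = 7.4889.
The posterior is right-skewed, so the mean exceeds the mode.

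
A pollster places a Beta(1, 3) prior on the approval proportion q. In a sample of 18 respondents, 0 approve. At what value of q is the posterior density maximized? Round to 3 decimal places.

Posterior: Beta(1+0, 3+18) = Beta(1, 21).
Since α = 1 ≤ 1 and β > 1, the Beta density is monotone decreasing on [0,1]; the mode is at 0.
Mean = 1/(1+21) = 0.045.
This is the posterior mode — the MAP estimate.

0.000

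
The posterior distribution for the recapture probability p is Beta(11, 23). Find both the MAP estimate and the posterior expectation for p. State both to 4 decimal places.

p_MAP = 0.3125, E[p|data] = 0.3235

Mode = (11−1)/(11+23−2) = 10/32 = 0.3125.
Mean = 11/(11+23) = 11/34 = 0.3235.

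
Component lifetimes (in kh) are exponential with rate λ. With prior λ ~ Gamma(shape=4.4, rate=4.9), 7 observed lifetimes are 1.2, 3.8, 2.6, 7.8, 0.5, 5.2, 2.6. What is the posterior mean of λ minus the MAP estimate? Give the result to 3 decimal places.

0.035

Σ times = 23.7. Posterior: Gamma(shape = 4.4+7 = 11.4, rate = 4.9+23.7 = 28.6).
Mode = (α−1)/β = 10.4/28.6 = 0.364.
Mean = α/β = 11.4/28.6 = 0.399.
Difference = 0.399 − 0.364 = 0.035.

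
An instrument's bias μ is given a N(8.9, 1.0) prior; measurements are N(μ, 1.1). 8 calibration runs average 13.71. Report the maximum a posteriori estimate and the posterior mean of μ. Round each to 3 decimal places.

MAP: 13.129. Posterior mean: 13.129.

Posterior for μ is Normal. Precision-weighted mean: (1/1.0·8.9 + 8/1.1·13.71) / (1/1.0 + 8/1.1) = 13.129.
A Normal posterior is symmetric, so mode = mean.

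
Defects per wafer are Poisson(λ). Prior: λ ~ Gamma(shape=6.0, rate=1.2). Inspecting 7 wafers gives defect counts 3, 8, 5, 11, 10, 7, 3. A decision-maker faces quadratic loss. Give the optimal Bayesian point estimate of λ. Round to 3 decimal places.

6.463

Σ counts = 47. Posterior: Gamma(shape = 6.0+47 = 53.0, rate = 1.2+7 = 8.2).
Mode = (α−1)/β = 52.0/8.2 = 6.341.
Mean = α/β = 53.0/8.2 = 6.463.
Quadratic loss ⇒ the optimal estimator is the posterior mean.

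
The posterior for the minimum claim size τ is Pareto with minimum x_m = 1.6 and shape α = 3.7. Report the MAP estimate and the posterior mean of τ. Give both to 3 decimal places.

MAP: 1.600. Posterior mean: 2.193.

The Pareto density is strictly decreasing on [x_m, ∞), so the mode is x_m = 1.600.
Mean = α·x_m/(α−1) = 3.7·1.6/2.7 = 2.193.
The mean is pulled above the mode by the posterior's right skew.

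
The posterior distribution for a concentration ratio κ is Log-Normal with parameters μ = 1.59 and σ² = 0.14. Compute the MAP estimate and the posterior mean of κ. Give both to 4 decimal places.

Mode = exp(μ − σ²) = exp(1.45) = 4.2631.
Mean = exp(μ + σ²/2) = exp(1.660) = 5.2593.
Right-skewed posterior ⇒ mode < mean.

MAP = 4.2631, posterior mean = 5.2593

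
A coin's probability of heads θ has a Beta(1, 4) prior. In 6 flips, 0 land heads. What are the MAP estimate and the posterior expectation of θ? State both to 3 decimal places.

MAP = 0.000; posterior mean = 0.091

Posterior: Beta(1+0, 4+6) = Beta(1, 10).
Since α = 1 ≤ 1 and β > 1, the Beta density is monotone decreasing on [0,1]; the mode is at 0.
Mean = 1/(1+10) = 0.091.
Mean > mode: the posterior has a right tail.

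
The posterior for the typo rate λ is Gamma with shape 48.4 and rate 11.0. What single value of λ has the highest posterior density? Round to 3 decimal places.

4.309

Mode = (α−1)/β = 47.4/11.0 = 4.309.
Mean = α/β = 48.4/11.0 = 4.400.
This is the posterior mode — the MAP estimate.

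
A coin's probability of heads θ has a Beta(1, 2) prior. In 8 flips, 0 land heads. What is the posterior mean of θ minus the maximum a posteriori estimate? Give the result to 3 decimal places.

0.091

Posterior: Beta(1+0, 2+8) = Beta(1, 10).
Since α = 1 ≤ 1 and β > 1, the Beta density is monotone decreasing on [0,1]; the mode is at 0.
Mean = 1/(1+10) = 0.091.
Difference = 0.091 − 0.000 = 0.091.
Mean > mode: the posterior has a right tail.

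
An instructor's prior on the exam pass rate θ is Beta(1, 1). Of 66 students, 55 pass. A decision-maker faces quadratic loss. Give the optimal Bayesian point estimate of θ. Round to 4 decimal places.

0.8235

Posterior: Beta(1+55, 1+11) = Beta(56, 12).
Mode = (56−1)/(56+12−2) = 55/66 = 0.8333.
Mean = 56/(56+12) = 56/68 = 0.8235.
Quadratic loss ⇒ the optimal estimator is the posterior mean.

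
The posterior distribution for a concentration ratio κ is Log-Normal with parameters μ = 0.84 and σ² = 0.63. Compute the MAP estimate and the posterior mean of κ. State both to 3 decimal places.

κ_MAP = 1.234, E[κ|data] = 3.174

Mode = exp(μ − σ²) = exp(0.21) = 1.234.
Mean = exp(μ + σ²/2) = exp(1.155) = 3.174.
The posterior is right-skewed, so the mean exceeds the mode.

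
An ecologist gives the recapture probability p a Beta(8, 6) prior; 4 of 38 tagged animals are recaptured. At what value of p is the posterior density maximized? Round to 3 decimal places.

0.220

Posterior: Beta(8+4, 6+34) = Beta(12, 40).
Mode = (12−1)/(12+40−2) = 11/50 = 0.220.
Mean = 12/(12+40) = 12/52 = 0.231.
This is the posterior mode — the MAP estimate.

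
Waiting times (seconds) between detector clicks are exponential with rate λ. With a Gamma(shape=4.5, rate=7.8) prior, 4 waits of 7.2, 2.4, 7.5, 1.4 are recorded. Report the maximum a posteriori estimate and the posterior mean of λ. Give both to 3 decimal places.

MAP = 0.285; posterior mean = 0.323

Σ times = 18.5. Posterior: Gamma(shape = 4.5+4 = 8.5, rate = 7.8+18.5 = 26.3).
Mode = (α−1)/β = 7.5/26.3 = 0.285.
Mean = α/β = 8.5/26.3 = 0.323.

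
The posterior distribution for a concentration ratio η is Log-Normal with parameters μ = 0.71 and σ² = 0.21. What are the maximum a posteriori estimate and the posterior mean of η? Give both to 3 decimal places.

MAP = 1.649, posterior mean = 2.259

Mode = exp(μ − σ²) = exp(0.50) = 1.649.
Mean = exp(μ + σ²/2) = exp(0.815) = 2.259.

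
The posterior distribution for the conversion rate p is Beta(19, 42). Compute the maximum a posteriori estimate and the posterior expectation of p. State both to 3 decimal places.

Mode = (19−1)/(19+42−2) = 18/59 = 0.305.
Mean = 19/(19+42) = 19/61 = 0.311.

MAP = 0.305, posterior mean = 0.311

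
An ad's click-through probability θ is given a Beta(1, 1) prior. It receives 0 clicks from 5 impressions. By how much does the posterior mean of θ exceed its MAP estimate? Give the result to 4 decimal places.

0.1429

Posterior: Beta(1+0, 1+5) = Beta(1, 6).
Since α = 1 ≤ 1 and β > 1, the Beta density is monotone decreasing on [0,1]; the mode is at 0.
Mean = 1/(1+6) = 0.1429.
Difference = 0.1429 − 0.0000 = 0.1429.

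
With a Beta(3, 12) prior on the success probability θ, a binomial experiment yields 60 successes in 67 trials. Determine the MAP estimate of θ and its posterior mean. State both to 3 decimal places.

θ_MAP = 0.775, E[θ|data] = 0.768

Posterior: Beta(3+60, 12+7) = Beta(63, 19).
Mode = (63−1)/(63+19−2) = 62/80 = 0.775.
Mean = 63/(63+19) = 63/82 = 0.768.
The mean is pulled below the mode by the posterior's left skew.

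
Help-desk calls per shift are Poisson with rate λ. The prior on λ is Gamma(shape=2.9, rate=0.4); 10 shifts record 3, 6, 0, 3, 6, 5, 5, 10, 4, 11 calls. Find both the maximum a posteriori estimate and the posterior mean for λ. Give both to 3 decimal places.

Σ counts = 53. Posterior: Gamma(shape = 2.9+53 = 55.9, rate = 0.4+10 = 10.4).
Mode = (α−1)/β = 54.9/10.4 = 5.279.
Mean = α/β = 55.9/10.4 = 5.375.
Mean > mode: the posterior has a right tail.

maximum a posteriori estimate = 5.279, posterior mean = 5.375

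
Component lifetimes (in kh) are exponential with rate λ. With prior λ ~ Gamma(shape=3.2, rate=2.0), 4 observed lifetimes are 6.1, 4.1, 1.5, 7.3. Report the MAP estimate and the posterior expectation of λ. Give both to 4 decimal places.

Σ times = 19.0. Posterior: Gamma(shape = 3.2+4 = 7.2, rate = 2.0+19.0 = 21.0).
Mode = (α−1)/β = 6.2/21.0 = 0.2952.
Mean = α/β = 7.2/21.0 = 0.3429.
The mean is pulled above the mode by the posterior's right skew.

MAP estimate = 0.2952, posterior expectation = 0.3429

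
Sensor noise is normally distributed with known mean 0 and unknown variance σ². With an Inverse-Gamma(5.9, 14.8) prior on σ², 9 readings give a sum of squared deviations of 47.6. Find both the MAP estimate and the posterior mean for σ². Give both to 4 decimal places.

MAP = 3.3860; posterior mean = 4.1064

Posterior: Inverse-Gamma(shape = 5.9+9/2 = 10.4, scale = 14.8+47.6/2 = 38.6).
Mode = β/(α+1) = 38.6/11.4 = 3.3860.
Mean = β/(α−1) = 38.6/9.4 = 4.1064.
Mean > mode: the posterior has a right tail.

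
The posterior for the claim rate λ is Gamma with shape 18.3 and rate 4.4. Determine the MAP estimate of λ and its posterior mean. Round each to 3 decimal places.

λ_MAP = 3.932, E[λ|data] = 4.159

Mode = (α−1)/β = 17.3/4.4 = 3.932.
Mean = α/β = 18.3/4.4 = 4.159.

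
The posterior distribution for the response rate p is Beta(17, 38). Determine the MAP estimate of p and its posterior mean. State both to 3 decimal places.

Mode = (17−1)/(17+38−2) = 16/53 = 0.302.
Mean = 17/(17+38) = 17/55 = 0.309.

MAP = 0.302; posterior mean = 0.309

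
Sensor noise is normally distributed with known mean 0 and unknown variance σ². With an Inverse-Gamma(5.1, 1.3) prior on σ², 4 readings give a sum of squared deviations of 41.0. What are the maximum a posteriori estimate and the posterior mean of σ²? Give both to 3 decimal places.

maximum a posteriori estimate = 2.691, posterior mean = 3.574

Posterior: Inverse-Gamma(shape = 5.1+4/2 = 7.1, scale = 1.3+41.0/2 = 21.8).
Mode = β/(α+1) = 21.8/8.1 = 2.691.
Mean = β/(α−1) = 21.8/6.1 = 3.574.
Mean > mode: the posterior has a right tail.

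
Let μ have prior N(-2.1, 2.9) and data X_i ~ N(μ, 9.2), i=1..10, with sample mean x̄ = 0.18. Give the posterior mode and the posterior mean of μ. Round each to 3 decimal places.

MAP: -0.369. Posterior mean: -0.369.

Posterior for μ is Normal. Precision-weighted mean: (1/2.9·-2.1 + 10/9.2·0.18) / (1/2.9 + 10/9.2) = -0.369.
A Normal posterior is symmetric, so mode = mean.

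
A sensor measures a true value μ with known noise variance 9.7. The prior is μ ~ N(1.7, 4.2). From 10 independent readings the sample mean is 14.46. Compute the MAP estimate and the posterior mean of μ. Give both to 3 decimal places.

MAP = 12.066; posterior mean = 12.066

Posterior for μ is Normal. Precision-weighted mean: (1/4.2·1.7 + 10/9.7·14.46) / (1/4.2 + 10/9.7) = 12.066.
A Normal posterior is symmetric, so mode = mean.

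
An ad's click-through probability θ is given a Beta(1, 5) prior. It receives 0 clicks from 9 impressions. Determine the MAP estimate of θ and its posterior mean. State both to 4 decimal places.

MAP: 0.0000. Posterior mean: 0.0667.

Posterior: Beta(1+0, 5+9) = Beta(1, 14).
Since α = 1 ≤ 1 and β > 1, the Beta density is monotone decreasing on [0,1]; the mode is at 0.
Mean = 1/(1+14) = 0.0667.
The mean is pulled above the mode by the posterior's right skew.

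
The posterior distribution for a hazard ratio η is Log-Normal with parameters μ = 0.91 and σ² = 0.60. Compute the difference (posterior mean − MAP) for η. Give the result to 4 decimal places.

1.9901

Mode = exp(μ − σ²) = exp(0.31) = 1.3634.
Mean = exp(μ + σ²/2) = exp(1.210) = 3.3535.
Difference = 3.3535 − 1.3634 = 1.9901.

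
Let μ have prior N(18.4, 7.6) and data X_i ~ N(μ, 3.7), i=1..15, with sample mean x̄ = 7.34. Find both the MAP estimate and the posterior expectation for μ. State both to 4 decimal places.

Posterior for μ is Normal. Precision-weighted mean: (1/7.6·18.4 + 15/3.7·7.34) / (1/7.6 + 15/3.7) = 7.6877.
A Normal posterior is symmetric, so mode = mean.

μ_MAP = 7.6877, E[μ|data] = 7.6877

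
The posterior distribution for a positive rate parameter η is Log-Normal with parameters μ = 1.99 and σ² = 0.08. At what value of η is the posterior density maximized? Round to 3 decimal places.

6.753

Mode = exp(μ − σ²) = exp(1.91) = 6.753.
Mean = exp(μ + σ²/2) = exp(2.030) = 7.614.
This is the posterior mode — the MAP estimate.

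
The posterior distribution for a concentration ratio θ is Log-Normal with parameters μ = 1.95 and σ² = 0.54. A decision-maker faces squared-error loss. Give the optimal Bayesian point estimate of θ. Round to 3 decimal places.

9.207

Mode = exp(μ − σ²) = exp(1.41) = 4.096.
Mean = exp(μ + σ²/2) = exp(2.220) = 9.207.
Squared-error loss ⇒ the optimal estimator is the posterior mean.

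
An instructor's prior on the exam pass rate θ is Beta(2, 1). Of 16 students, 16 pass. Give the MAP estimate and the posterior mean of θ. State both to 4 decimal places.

θ_MAP = 1.0000, E[θ|data] = 0.9474

Posterior: Beta(2+16, 1+0) = Beta(18, 1).
Since β = 1 ≤ 1 and α > 1, the Beta density is monotone increasing on [0,1]; the mode is at 1.
Mean = 18/(18+1) = 0.9474.
The mean is pulled below the mode by the posterior's left skew.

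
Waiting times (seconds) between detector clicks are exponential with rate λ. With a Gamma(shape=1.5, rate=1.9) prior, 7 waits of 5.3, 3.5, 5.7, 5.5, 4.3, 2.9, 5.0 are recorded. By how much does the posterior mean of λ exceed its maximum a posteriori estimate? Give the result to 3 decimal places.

Σ times = 32.2. Posterior: Gamma(shape = 1.5+7 = 8.5, rate = 1.9+32.2 = 34.1).
Mode = (α−1)/β = 7.5/34.1 = 0.220.
Mean = α/β = 8.5/34.1 = 0.249.
Difference = 0.249 − 0.220 = 0.029.

0.029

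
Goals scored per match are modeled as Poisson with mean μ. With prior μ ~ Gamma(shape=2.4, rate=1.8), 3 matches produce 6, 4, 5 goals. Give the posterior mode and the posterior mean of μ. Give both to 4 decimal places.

Σ counts = 15. Posterior: Gamma(shape = 2.4+15 = 17.4, rate = 1.8+3 = 4.8).
Mode = (α−1)/β = 16.4/4.8 = 3.4167.
Mean = α/β = 17.4/4.8 = 3.6250.
Right-skewed posterior ⇒ mode < mean.

MAP = 3.4167; posterior mean = 3.6250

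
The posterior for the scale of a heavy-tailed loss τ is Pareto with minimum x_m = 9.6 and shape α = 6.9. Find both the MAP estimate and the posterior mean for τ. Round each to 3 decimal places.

The Pareto density is strictly decreasing on [x_m, ∞), so the mode is x_m = 9.600.
Mean = α·x_m/(α−1) = 6.9·9.6/5.9 = 11.227.

τ_MAP = 9.600, E[τ|data] = 11.227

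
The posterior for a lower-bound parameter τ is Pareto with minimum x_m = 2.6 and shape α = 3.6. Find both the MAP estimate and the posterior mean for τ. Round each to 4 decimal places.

MAP estimate = 2.6000, posterior mean = 3.6000

The Pareto density is strictly decreasing on [x_m, ∞), so the mode is x_m = 2.6000.
Mean = α·x_m/(α−1) = 3.6·2.6/2.6 = 3.6000.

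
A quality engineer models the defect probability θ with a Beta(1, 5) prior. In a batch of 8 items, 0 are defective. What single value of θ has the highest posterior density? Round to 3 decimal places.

Posterior: Beta(1+0, 5+8) = Beta(1, 13).
Since α = 1 ≤ 1 and β > 1, the Beta density is monotone decreasing on [0,1]; the mode is at 0.
Mean = 1/(1+13) = 0.071.
This is the posterior mode — the MAP estimate.

0.000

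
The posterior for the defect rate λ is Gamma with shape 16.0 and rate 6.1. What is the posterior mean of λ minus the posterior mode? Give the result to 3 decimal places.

Mode = (α−1)/β = 15.0/6.1 = 2.459.
Mean = α/β = 16.0/6.1 = 2.623.
Difference = 2.623 − 2.459 = 0.164.
The posterior is right-skewed, so the mean exceeds the mode.

0.164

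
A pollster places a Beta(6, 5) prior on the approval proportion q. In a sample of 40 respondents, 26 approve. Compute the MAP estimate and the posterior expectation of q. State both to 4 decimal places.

MAP: 0.6327. Posterior mean: 0.6275.

Posterior: Beta(6+26, 5+14) = Beta(32, 19).
Mode = (32−1)/(32+19−2) = 31/49 = 0.6327.
Mean = 32/(32+19) = 32/51 = 0.6275.
The posterior is left-skewed, so the mode exceeds the mean.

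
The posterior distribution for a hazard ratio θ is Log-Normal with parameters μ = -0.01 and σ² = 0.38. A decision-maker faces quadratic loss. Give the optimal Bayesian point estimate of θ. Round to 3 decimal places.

1.197

Mode = exp(μ − σ²) = exp(-0.39) = 0.677.
Mean = exp(μ + σ²/2) = exp(0.180) = 1.197.
Quadratic loss ⇒ the optimal estimator is the posterior mean.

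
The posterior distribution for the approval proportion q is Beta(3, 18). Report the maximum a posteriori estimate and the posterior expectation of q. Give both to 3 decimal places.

MAP = 0.105, posterior mean = 0.143

Mode = (3−1)/(3+18−2) = 2/19 = 0.105.
Mean = 3/(3+18) = 3/21 = 0.143.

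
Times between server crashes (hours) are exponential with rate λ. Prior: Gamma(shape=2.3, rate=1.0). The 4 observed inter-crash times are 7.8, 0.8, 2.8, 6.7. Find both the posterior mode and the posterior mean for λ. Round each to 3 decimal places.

posterior mode = 0.277, posterior mean = 0.330

Σ times = 18.1. Posterior: Gamma(shape = 2.3+4 = 6.3, rate = 1.0+18.1 = 19.1).
Mode = (α−1)/β = 5.3/19.1 = 0.277.
Mean = α/β = 6.3/19.1 = 0.330.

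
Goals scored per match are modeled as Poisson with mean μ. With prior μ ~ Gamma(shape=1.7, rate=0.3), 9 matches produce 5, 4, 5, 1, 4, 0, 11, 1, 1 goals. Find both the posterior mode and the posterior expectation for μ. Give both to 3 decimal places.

MAP: 3.516. Posterior mean: 3.624.

Σ counts = 32. Posterior: Gamma(shape = 1.7+32 = 33.7, rate = 0.3+9 = 9.3).
Mode = (α−1)/β = 32.7/9.3 = 3.516.
Mean = α/β = 33.7/9.3 = 3.624.
The posterior is right-skewed, so the mean exceeds the mode.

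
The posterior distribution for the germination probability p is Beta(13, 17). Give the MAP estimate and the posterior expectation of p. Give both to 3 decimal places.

Mode = (13−1)/(13+17−2) = 12/28 = 0.429.
Mean = 13/(13+17) = 13/30 = 0.433.
The posterior is right-skewed, so the mean exceeds the mode.

MAP estimate = 0.429, posterior expectation = 0.433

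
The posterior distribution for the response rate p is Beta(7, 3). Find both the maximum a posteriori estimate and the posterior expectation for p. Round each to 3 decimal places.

MAP = 0.750; posterior mean = 0.700

Mode = (7−1)/(7+3−2) = 6/8 = 0.750.
Mean = 7/(7+3) = 7/10 = 0.700.
The posterior is left-skewed, so the mode exceeds the mean.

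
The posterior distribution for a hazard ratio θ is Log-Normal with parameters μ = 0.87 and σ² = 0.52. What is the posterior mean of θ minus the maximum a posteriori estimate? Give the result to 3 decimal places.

1.677

Mode = exp(μ − σ²) = exp(0.35) = 1.419.
Mean = exp(μ + σ²/2) = exp(1.130) = 3.096.
Difference = 3.096 − 1.419 = 1.677.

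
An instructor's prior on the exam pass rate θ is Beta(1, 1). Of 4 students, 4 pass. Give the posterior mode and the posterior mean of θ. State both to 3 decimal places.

MAP: 1.000. Posterior mean: 0.833.

Posterior: Beta(1+4, 1+0) = Beta(5, 1).
Since β = 1 ≤ 1 and α > 1, the Beta density is monotone increasing on [0,1]; the mode is at 1.
Mean = 5/(5+1) = 0.833.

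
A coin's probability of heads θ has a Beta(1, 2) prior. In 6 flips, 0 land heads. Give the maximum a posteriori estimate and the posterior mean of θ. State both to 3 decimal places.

θ_MAP = 0.000, E[θ|data] = 0.111

Posterior: Beta(1+0, 2+6) = Beta(1, 8).
Since α = 1 ≤ 1 and β > 1, the Beta density is monotone decreasing on [0,1]; the mode is at 0.
Mean = 1/(1+8) = 0.111.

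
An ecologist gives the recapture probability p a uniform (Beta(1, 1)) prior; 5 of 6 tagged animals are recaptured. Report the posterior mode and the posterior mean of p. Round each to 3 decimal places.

MAP = 0.833, posterior mean = 0.750

Posterior: Beta(1+5, 1+1) = Beta(6, 2).
Mode = (6−1)/(6+2−2) = 5/6 = 0.833.
With a flat prior the MAP equals the MLE, 5/6.
Mean = 6/(6+2) = 6/8 = 0.750.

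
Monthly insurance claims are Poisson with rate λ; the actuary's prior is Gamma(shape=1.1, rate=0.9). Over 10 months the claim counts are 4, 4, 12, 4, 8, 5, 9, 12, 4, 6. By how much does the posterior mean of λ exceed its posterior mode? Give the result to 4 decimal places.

Σ counts = 68. Posterior: Gamma(shape = 1.1+68 = 69.1, rate = 0.9+10 = 10.9).
Mode = (α−1)/β = 68.1/10.9 = 6.2477.
Mean = α/β = 69.1/10.9 = 6.3394.
Difference = 6.3394 − 6.2477 = 0.0917.

0.0917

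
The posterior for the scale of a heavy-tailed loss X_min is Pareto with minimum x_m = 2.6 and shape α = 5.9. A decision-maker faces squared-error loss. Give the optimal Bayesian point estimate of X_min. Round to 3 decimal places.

3.131

The Pareto density is strictly decreasing on [x_m, ∞), so the mode is x_m = 2.600.
Mean = α·x_m/(α−1) = 5.9·2.6/4.9 = 3.131.
Squared-error loss ⇒ the optimal estimator is the posterior mean.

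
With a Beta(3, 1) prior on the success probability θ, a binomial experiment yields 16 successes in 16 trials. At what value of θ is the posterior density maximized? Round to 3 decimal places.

Posterior: Beta(3+16, 1+0) = Beta(19, 1).
Since β = 1 ≤ 1 and α > 1, the Beta density is monotone increasing on [0,1]; the mode is at 1.
Mean = 19/(19+1) = 0.950.
This is the posterior mode — the MAP estimate.

1.000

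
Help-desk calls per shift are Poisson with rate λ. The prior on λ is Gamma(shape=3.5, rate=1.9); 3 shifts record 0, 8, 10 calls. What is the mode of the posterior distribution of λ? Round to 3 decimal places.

4.184

Σ counts = 18. Posterior: Gamma(shape = 3.5+18 = 21.5, rate = 1.9+3 = 4.9).
Mode = (α−1)/β = 20.5/4.9 = 4.184.
Mean = α/β = 21.5/4.9 = 4.388.
This is the posterior mode — the MAP estimate.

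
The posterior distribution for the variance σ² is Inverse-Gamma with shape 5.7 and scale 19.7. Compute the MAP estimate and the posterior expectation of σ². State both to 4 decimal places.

Mode = β/(α+1) = 19.7/6.7 = 2.9403.
Mean = β/(α−1) = 19.7/4.7 = 4.1915.
Mean > mode: the posterior has a right tail.

MAP = 2.9403; posterior mean = 4.1915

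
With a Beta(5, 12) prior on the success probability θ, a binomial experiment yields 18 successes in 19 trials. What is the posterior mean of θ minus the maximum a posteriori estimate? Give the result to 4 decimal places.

-0.0082

Posterior: Beta(5+18, 12+1) = Beta(23, 13).
Mode = (23−1)/(23+13−2) = 22/34 = 0.6471.
Mean = 23/(23+13) = 23/36 = 0.6389.
Difference = 0.6389 − 0.6471 = -0.0082.
Mode > mean: the posterior has a left tail.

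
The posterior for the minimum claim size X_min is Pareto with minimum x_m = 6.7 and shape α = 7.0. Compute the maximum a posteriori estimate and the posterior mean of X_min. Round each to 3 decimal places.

The Pareto density is strictly decreasing on [x_m, ∞), so the mode is x_m = 6.700.
Mean = α·x_m/(α−1) = 7.0·6.7/6.0 = 7.817.
The mean is pulled above the mode by the posterior's right skew.

MAP = 6.700; posterior mean = 7.817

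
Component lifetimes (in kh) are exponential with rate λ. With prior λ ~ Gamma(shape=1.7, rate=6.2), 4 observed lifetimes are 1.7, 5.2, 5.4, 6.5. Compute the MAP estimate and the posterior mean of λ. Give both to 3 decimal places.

MAP = 0.188, posterior mean = 0.228

Σ times = 18.8. Posterior: Gamma(shape = 1.7+4 = 5.7, rate = 6.2+18.8 = 25.0).
Mode = (α−1)/β = 4.7/25.0 = 0.188.
Mean = α/β = 5.7/25.0 = 0.228.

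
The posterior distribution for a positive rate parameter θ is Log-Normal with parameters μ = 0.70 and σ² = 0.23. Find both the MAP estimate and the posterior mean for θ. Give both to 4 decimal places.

Mode = exp(μ − σ²) = exp(0.47) = 1.6000.
Mean = exp(μ + σ²/2) = exp(0.815) = 2.2592.

MAP = 1.6000; posterior mean = 2.2592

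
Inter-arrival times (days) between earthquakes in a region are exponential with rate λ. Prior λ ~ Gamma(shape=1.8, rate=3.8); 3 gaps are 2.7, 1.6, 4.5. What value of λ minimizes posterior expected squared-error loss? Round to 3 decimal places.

0.381

Σ times = 8.8. Posterior: Gamma(shape = 1.8+3 = 4.8, rate = 3.8+8.8 = 12.6).
Mode = (α−1)/β = 3.8/12.6 = 0.302.
Mean = α/β = 4.8/12.6 = 0.381.
Squared-error loss ⇒ the optimal estimator is the posterior mean.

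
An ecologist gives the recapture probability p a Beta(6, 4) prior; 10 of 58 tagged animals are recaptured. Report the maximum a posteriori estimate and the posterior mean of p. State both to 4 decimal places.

maximum a posteriori estimate = 0.2273, posterior mean = 0.2353

Posterior: Beta(6+10, 4+48) = Beta(16, 52).
Mode = (16−1)/(16+52−2) = 15/66 = 0.2273.
Mean = 16/(16+52) = 16/68 = 0.2353.
The mean is pulled above the mode by the posterior's right skew.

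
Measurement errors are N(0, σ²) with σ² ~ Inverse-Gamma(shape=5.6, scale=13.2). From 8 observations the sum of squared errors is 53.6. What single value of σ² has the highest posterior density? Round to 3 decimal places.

Posterior: Inverse-Gamma(shape = 5.6+8/2 = 9.6, scale = 13.2+53.6/2 = 40.0).
Mode = β/(α+1) = 40.0/10.6 = 3.774.
Mean = β/(α−1) = 40.0/8.6 = 4.651.
This is the posterior mode — the MAP estimate.

3.774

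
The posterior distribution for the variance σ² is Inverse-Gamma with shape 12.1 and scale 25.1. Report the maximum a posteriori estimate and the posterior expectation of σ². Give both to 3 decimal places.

MAP: 1.916. Posterior mean: 2.261.

Mode = β/(α+1) = 25.1/13.1 = 1.916.
Mean = β/(α−1) = 25.1/11.1 = 2.261.
The posterior is right-skewed, so the mean exceeds the mode.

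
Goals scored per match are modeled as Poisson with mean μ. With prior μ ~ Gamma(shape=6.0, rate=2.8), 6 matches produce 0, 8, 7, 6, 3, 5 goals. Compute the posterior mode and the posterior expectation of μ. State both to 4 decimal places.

MAP = 3.8636; posterior mean = 3.9773

Σ counts = 29. Posterior: Gamma(shape = 6.0+29 = 35.0, rate = 2.8+6 = 8.8).
Mode = (α−1)/β = 34.0/8.8 = 3.8636.
Mean = α/β = 35.0/8.8 = 3.9773.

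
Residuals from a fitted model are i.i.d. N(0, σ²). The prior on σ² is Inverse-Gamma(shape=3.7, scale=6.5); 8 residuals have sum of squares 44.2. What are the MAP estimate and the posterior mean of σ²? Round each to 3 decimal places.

Posterior: Inverse-Gamma(shape = 3.7+8/2 = 7.7, scale = 6.5+44.2/2 = 28.6).
Mode = β/(α+1) = 28.6/8.7 = 3.287.
Mean = β/(α−1) = 28.6/6.7 = 4.269.

σ²_MAP = 3.287, E[σ²|data] = 4.269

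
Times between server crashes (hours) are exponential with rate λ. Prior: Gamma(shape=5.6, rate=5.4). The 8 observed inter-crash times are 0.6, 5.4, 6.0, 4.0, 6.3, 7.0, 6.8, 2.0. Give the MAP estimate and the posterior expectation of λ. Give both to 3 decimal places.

Σ times = 38.1. Posterior: Gamma(shape = 5.6+8 = 13.6, rate = 5.4+38.1 = 43.5).
Mode = (α−1)/β = 12.6/43.5 = 0.290.
Mean = α/β = 13.6/43.5 = 0.313.

MAP: 0.290. Posterior mean: 0.313.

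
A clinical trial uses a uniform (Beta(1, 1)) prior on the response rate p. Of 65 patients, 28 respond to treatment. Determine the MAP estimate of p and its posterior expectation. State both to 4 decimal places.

Posterior: Beta(1+28, 1+37) = Beta(29, 38).
Mode = (29−1)/(29+38−2) = 28/65 = 0.4308.
With a flat prior the MAP equals the MLE, 28/65.
Mean = 29/(29+38) = 29/67 = 0.4328.

MAP = 0.4308, posterior mean = 0.4328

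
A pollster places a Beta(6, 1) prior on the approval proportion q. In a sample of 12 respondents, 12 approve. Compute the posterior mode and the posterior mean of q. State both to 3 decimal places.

Posterior: Beta(6+12, 1+0) = Beta(18, 1).
Since β = 1 ≤ 1 and α > 1, the Beta density is monotone increasing on [0,1]; the mode is at 1.
Mean = 18/(18+1) = 0.947.
The posterior is left-skewed, so the mode exceeds the mean.

MAP = 1.000; posterior mean = 0.947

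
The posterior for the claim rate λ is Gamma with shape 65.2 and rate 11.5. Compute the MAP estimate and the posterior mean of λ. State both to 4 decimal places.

λ_MAP = 5.5826, E[λ|data] = 5.6696

Mode = (α−1)/β = 64.2/11.5 = 5.5826.
Mean = α/β = 65.2/11.5 = 5.6696.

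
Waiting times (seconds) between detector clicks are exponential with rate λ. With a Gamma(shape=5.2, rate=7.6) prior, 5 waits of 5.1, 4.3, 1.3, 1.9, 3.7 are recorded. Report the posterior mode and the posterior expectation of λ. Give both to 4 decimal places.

Σ times = 16.3. Posterior: Gamma(shape = 5.2+5 = 10.2, rate = 7.6+16.3 = 23.9).
Mode = (α−1)/β = 9.2/23.9 = 0.3849.
Mean = α/β = 10.2/23.9 = 0.4268.
The posterior is right-skewed, so the mean exceeds the mode.

MAP: 0.3849. Posterior mean: 0.4268.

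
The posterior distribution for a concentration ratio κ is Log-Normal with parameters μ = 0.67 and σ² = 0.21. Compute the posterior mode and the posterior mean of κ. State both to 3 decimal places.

Mode = exp(μ − σ²) = exp(0.46) = 1.584.
Mean = exp(μ + σ²/2) = exp(0.775) = 2.171.

κ_MAP = 1.584, E[κ|data] = 2.171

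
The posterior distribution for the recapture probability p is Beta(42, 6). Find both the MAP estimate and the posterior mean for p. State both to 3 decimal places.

MAP estimate = 0.891, posterior mean = 0.875

Mode = (42−1)/(42+6−2) = 41/46 = 0.891.
Mean = 42/(42+6) = 42/48 = 0.875.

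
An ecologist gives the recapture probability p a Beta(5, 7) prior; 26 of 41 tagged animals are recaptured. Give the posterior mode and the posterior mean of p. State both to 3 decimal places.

Posterior: Beta(5+26, 7+15) = Beta(31, 22).
Mode = (31−1)/(31+22−2) = 30/51 = 0.588.
Mean = 31/(31+22) = 31/53 = 0.585.
Left-skewed posterior ⇒ mean < mode.

MAP: 0.588. Posterior mean: 0.585.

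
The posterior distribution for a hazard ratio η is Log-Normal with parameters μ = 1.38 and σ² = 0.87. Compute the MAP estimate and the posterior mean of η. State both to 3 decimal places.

MAP estimate = 1.665, posterior mean = 6.141

Mode = exp(μ − σ²) = exp(0.51) = 1.665.
Mean = exp(μ + σ²/2) = exp(1.815) = 6.141.
The posterior is right-skewed, so the mean exceeds the mode.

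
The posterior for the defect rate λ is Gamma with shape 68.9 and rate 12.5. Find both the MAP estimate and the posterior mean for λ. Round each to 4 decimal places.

MAP = 5.4320; posterior mean = 5.5120

Mode = (α−1)/β = 67.9/12.5 = 5.4320.
Mean = α/β = 68.9/12.5 = 5.5120.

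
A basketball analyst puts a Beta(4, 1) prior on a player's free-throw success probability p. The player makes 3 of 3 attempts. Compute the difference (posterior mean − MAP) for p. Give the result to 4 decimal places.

-0.1250

Posterior: Beta(4+3, 1+0) = Beta(7, 1).
Since β = 1 ≤ 1 and α > 1, the Beta density is monotone increasing on [0,1]; the mode is at 1.
Mean = 7/(7+1) = 0.8750.
Difference = 0.8750 − 1.0000 = -0.1250.
The mean is pulled below the mode by the posterior's left skew.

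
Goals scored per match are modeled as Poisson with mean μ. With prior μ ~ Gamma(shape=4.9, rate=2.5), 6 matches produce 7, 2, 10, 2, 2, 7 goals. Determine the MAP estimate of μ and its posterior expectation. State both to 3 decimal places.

MAP = 3.988; posterior mean = 4.106

Σ counts = 30. Posterior: Gamma(shape = 4.9+30 = 34.9, rate = 2.5+6 = 8.5).
Mode = (α−1)/β = 33.9/8.5 = 3.988.
Mean = α/β = 34.9/8.5 = 4.106.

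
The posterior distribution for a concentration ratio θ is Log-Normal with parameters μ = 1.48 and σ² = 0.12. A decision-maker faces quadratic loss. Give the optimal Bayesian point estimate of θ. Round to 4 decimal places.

4.6646

Mode = exp(μ − σ²) = exp(1.36) = 3.8962.
Mean = exp(μ + σ²/2) = exp(1.540) = 4.6646.
Quadratic loss ⇒ the optimal estimator is the posterior mean.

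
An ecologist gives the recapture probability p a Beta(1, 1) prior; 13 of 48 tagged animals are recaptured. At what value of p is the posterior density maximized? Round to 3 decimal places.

Posterior: Beta(1+13, 1+35) = Beta(14, 36).
Mode = (14−1)/(14+36−2) = 13/48 = 0.271.
With a flat prior the MAP equals the MLE, 13/48.
Mean = 14/(14+36) = 14/50 = 0.280.
This is the posterior mode — the MAP estimate.

0.271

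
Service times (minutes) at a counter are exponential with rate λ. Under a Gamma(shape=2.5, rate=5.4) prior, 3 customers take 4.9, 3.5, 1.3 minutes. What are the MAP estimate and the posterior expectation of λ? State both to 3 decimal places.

Σ times = 9.7. Posterior: Gamma(shape = 2.5+3 = 5.5, rate = 5.4+9.7 = 15.1).
Mode = (α−1)/β = 4.5/15.1 = 0.298.
Mean = α/β = 5.5/15.1 = 0.364.
The posterior is right-skewed, so the mean exceeds the mode.

λ_MAP = 0.298, E[λ|data] = 0.364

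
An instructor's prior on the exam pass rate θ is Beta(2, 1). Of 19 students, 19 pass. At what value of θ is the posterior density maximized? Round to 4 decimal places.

Posterior: Beta(2+19, 1+0) = Beta(21, 1).
Since β = 1 ≤ 1 and α > 1, the Beta density is monotone increasing on [0,1]; the mode is at 1.
Mean = 21/(21+1) = 0.9545.
This is the posterior mode — the MAP estimate.

1.0000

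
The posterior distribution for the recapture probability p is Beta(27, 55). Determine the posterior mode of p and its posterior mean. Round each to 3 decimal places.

Mode = (27−1)/(27+55−2) = 26/80 = 0.325.
Mean = 27/(27+55) = 27/82 = 0.329.

p_MAP = 0.325, E[p|data] = 0.329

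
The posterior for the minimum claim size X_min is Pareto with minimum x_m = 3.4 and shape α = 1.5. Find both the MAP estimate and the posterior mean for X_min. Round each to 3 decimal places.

MAP = 3.400, posterior mean = 10.200

The Pareto density is strictly decreasing on [x_m, ∞), so the mode is x_m = 3.400.
Mean = α·x_m/(α−1) = 1.5·3.4/0.5 = 10.200.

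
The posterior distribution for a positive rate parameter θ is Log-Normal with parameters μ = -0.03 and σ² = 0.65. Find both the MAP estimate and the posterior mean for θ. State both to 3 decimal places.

Mode = exp(μ − σ²) = exp(-0.68) = 0.507.
Mean = exp(μ + σ²/2) = exp(0.295) = 1.343.
The posterior is right-skewed, so the mean exceeds the mode.

MAP estimate = 0.507, posterior mean = 1.343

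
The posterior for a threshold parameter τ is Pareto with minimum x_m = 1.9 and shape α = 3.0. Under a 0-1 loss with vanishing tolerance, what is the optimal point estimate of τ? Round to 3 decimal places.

The Pareto density is strictly decreasing on [x_m, ∞), so the mode is x_m = 1.900.
Mean = α·x_m/(α−1) = 3.0·1.9/2.0 = 2.850.
This is the posterior mode — the MAP estimate.

1.900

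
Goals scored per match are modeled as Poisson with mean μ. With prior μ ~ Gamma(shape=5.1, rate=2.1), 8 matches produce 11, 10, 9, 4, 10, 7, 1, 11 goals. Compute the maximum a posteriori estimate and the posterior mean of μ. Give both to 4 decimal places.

Σ counts = 63. Posterior: Gamma(shape = 5.1+63 = 68.1, rate = 2.1+8 = 10.1).
Mode = (α−1)/β = 67.1/10.1 = 6.6436.
Mean = α/β = 68.1/10.1 = 6.7426.
Mean > mode: the posterior has a right tail.

MAP = 6.6436, posterior mean = 6.7426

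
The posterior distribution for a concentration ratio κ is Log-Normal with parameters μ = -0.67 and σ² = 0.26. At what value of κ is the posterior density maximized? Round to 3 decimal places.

0.395

Mode = exp(μ − σ²) = exp(-0.93) = 0.395.
Mean = exp(μ + σ²/2) = exp(-0.540) = 0.583.
This is the posterior mode — the MAP estimate.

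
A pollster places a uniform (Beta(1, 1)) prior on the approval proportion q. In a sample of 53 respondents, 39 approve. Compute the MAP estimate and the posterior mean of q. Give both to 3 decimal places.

Posterior: Beta(1+39, 1+14) = Beta(40, 15).
Mode = (40−1)/(40+15−2) = 39/53 = 0.736.
Mean = 40/(40+15) = 40/55 = 0.727.
Left-skewed posterior ⇒ mean < mode.

MAP = 0.736, posterior mean = 0.727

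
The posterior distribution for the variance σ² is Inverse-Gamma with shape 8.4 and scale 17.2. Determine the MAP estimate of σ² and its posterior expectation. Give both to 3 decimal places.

MAP = 1.830, posterior mean = 2.324

Mode = β/(α+1) = 17.2/9.4 = 1.830.
Mean = β/(α−1) = 17.2/7.4 = 2.324.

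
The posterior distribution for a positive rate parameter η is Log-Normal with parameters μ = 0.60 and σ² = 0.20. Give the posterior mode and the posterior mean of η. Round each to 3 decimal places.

Mode = exp(μ − σ²) = exp(0.40) = 1.492.
Mean = exp(μ + σ²/2) = exp(0.700) = 2.014.
The mean is pulled above the mode by the posterior's right skew.

MAP = 1.492; posterior mean = 2.014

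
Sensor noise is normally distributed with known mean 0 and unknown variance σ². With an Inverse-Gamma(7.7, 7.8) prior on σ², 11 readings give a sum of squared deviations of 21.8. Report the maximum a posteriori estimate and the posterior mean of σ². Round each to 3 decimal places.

MAP = 1.317, posterior mean = 1.533

Posterior: Inverse-Gamma(shape = 7.7+11/2 = 13.2, scale = 7.8+21.8/2 = 18.7).
Mode = β/(α+1) = 18.7/14.2 = 1.317.
Mean = β/(α−1) = 18.7/12.2 = 1.533.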